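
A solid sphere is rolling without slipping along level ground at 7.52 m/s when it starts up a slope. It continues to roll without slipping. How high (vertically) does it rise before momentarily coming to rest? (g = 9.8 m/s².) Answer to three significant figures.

h ≈ 4.04 m

For this body I = (2/5)MR², i.e. k = I/(MR²) = 0.4.
Pure rolling means v = ωR; then KE = ½Mv² + ½I(v/R)² = ½(1+k)Mv² = (7/10)Mv².
At the top the kinetic energy is zero, so (7/10)Mv₀² = Mgh.
Thus h = (1+k)v₀²/(2g) = 1.4 × 7.52² / (2 × 9.8) ≈ 4.04 m.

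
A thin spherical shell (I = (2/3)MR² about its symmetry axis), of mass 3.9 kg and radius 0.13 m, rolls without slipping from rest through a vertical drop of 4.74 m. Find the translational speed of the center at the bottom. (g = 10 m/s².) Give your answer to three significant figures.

With I = (2/3)MR², the ratio k = I/(MR²) is 2/3.
Pure rolling means v = ωR; then KE = ½Mv² + ½I(v/R)² = ½(1+k)Mv² = (5/6)Mv².
Setting Mgh = (5/6)Mv² gives v = √(2gh/(1+k)) = √(2·10·4.74/1.667) ≈ 7.54 m/s.

v ≈ 7.54 m/s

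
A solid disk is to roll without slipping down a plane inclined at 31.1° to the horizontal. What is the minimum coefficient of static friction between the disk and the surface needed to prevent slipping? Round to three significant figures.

μ_min ≈ 0.201

With I = (1/2)MR², the ratio k = I/(MR²) is 0.5.
Translational: Mg sinθ − f = Ma. Rotational about the CM: fR = Iα = kMRa, so f = kMa.
These give a = g sinθ/(1+k) and the required friction f = kMg sinθ/(1+k).
The normal force is N = Mg cosθ, so μ_min = f/N = k tanθ/(1+k).
μ_min = 0.5 × tan31.1° / 1.5 ≈ 0.201.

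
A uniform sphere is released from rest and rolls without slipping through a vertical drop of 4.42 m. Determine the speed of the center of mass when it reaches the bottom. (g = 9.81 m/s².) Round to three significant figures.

Here I = (2/5)MR², so the shape factor k = I/(MR²) = 0.4.
Rolling without slipping gives ω = v/R, so the total kinetic energy is ½Mv² + ½Iω² = ½(1+k)Mv² = (7/10)Mv².
Energy conservation: Mgh = (7/10)Mv², so v = √(2gh/(1+k)) = √(2 × 9.81 × 4.42 / 1.4) ≈ 7.87 m/s.

v ≈ 7.87 m/s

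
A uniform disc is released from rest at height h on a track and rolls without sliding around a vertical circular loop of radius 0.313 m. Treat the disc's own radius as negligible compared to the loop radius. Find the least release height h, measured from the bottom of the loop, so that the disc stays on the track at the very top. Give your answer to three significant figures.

h_min ≈ 0.861 m

For this body I = (1/2)MR², i.e. k = I/(MR²) = 0.5.
At the top, contact is just lost when gravity alone supplies the centripetal force: Mg = Mv_top²/r, i.e. v_top² = gr.
With ω = v/R, the kinetic energy at speed v is ½(1+k)Mv² = (3/4)Mv².
Energy conservation from release (height h) to the top (height 2r): Mgh = Mg(2r) + (3/4)M·gr.
Thus h_min = 2r + (1+k)r/2 = r(2 + 1.5/2) = 0.313 × 2.75 ≈ 0.861 m.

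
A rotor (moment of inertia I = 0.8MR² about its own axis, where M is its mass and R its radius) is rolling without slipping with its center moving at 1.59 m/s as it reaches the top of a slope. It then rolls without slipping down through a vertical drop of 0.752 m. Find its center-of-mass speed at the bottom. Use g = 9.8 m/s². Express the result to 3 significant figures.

For this body I = 0.8MR², i.e. k = I/(MR²) = 0.8.
The rolling condition ω = v/R makes the rotational term ½I(v/R)² = ½kMv², so KE_total = ½(1+k)Mv² = (9/10)Mv².
Conserving energy between top and bottom: (9/10)Mv² = (9/10)Mv₀² + Mgh, hence v² = v₀² + 2gh/(1+k).
v = √(1.59² + 2×9.8×0.752/1.8) = √10.72 ≈ 3.27 m/s.

v ≈ 3.27 m/s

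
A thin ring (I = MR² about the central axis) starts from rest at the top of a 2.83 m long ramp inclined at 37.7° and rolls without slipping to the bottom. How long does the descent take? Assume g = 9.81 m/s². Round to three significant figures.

For this body I = MR², i.e. k = I/(MR²) = 1.
Newton's second law down the slope: Mg sinθ − f = Ma. The torque equation fR = Iα (with α = a/R) gives f = kMa.
Hence a = g sinθ/(1+k) = 9.81×sin37.7°/2 = 3 m/s².
Starting from rest, L = ½at², so t = √(2L/a) = √(2×2.83/3) ≈ 1.37 s.

t ≈ 1.37 s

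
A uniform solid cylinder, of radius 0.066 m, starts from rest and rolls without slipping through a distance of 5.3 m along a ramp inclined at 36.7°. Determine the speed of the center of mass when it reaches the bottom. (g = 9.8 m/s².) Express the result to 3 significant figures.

v ≈ 6.43 m/s

The moment of inertia is (1/2)MR², giving k ≡ I/(MR²) = 0.5.
Rolling without slipping gives ω = v/R, so the total kinetic energy is ½Mv² + ½Iω² = ½(1+k)Mv² = (3/4)Mv².
The vertical drop is h = L sinθ = 5.3 × sin36.7° = 3.167 m.
Setting Mgh = (3/4)Mv² gives v = √(2gh/(1+k)) = √(2·9.8·3.167/1.5) ≈ 6.43 m/s.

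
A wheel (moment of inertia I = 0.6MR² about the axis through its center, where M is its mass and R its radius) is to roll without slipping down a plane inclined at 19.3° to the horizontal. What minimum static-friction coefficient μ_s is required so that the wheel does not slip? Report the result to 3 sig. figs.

μ_min ≈ 0.131

With I = 0.6MR², the ratio k = I/(MR²) is 0.6.
Along the incline Mg sinθ − f = Ma, and torque about the center fR = Iα = kMR²(a/R) gives f = kMa.
These give a = g sinθ/(1+k) and the required friction f = kMg sinθ/(1+k).
The normal force is N = Mg cosθ, so μ_min = f/N = k tanθ/(1+k).
μ_min = 0.6 × tan19.3° / 1.6 ≈ 0.131.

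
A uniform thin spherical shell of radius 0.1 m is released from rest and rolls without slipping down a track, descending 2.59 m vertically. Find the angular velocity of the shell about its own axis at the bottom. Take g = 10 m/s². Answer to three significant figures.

ω ≈ 55.7 rad/s

For this body I = (2/3)MR², i.e. k = I/(MR²) = 2/3.
The rolling condition ω = v/R makes the rotational term ½I(v/R)² = ½kMv², so KE_total = ½(1+k)Mv² = (5/6)Mv².
Energy conservation Mgh = ½(1+k)Mv² gives v = √(2gh/(1+k)) = √(2 × 10 × 2.59 / 1.667) = 5.575 m/s.
Then ω = v/R = 5.575 / 0.1 ≈ 55.7 rad/s.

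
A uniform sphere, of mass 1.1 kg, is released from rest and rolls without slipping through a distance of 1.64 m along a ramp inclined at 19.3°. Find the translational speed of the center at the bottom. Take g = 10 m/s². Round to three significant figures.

v ≈ 2.78 m/s

Here I = (2/5)MR², so the shape factor k = I/(MR²) = 0.4.
Pure rolling means v = ωR; then KE = ½Mv² + ½I(v/R)² = ½(1+k)Mv² = (7/10)Mv².
The vertical drop is h = L sinθ = 1.64 × sin19.3° = 0.542 m.
Energy conservation: Mgh = (7/10)Mv², so v = √(2gh/(1+k)) = √(2 × 10 × 0.542 / 1.4) ≈ 2.78 m/s.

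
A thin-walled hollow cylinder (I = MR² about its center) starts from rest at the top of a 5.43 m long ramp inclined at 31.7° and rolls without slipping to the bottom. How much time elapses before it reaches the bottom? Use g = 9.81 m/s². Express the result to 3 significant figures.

With I = MR², the ratio k = I/(MR²) is 1.
Newton's second law down the slope: Mg sinθ − f = Ma. The torque equation fR = Iα (with α = a/R) gives f = kMa.
Hence a = g sinθ/(1+k) = 9.81×sin31.7°/2 = 2.577 m/s².
Starting from rest, L = ½at², so t = √(2L/a) = √(2×5.43/2.577) ≈ 2.05 s.

t ≈ 2.05 s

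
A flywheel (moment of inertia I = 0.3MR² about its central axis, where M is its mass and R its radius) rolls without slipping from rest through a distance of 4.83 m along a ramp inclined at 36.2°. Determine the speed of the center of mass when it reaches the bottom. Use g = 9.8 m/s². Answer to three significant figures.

The moment of inertia is 0.3MR², giving k ≡ I/(MR²) = 0.3.
Pure rolling means v = ωR; then KE = ½Mv² + ½I(v/R)² = ½(1+k)Mv² = (13/20)Mv².
The vertical drop is h = L sinθ = 4.83 × sin36.2° = 2.853 m.
Setting Mgh = (13/20)Mv² gives v = √(2gh/(1+k)) = √(2·9.8·2.853/1.3) ≈ 6.56 m/s.

v ≈ 6.56 m/s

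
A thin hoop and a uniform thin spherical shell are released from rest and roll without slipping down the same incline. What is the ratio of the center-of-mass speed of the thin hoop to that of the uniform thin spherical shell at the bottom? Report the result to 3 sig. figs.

v_ratio ≈ 0.913

Each satisfies Mgh = ½(1+k)Mv² with k = I/(MR²), so v ∝ 1/√(1+k).
For the thin hoop k = 1; for the uniform thin spherical shell k = 2/3.
v₁/v₂ = √((1+k₂)/(1+k₁)) = √(1.667/2) ≈ 0.913.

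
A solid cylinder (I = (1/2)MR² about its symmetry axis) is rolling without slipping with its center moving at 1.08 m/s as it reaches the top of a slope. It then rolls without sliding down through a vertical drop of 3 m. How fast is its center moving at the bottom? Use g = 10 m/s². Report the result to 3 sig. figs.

v ≈ 6.42 m/s

With I = (1/2)MR², the ratio k = I/(MR²) is 0.5.
Pure rolling means v = ωR; then KE = ½Mv² + ½I(v/R)² = ½(1+k)Mv² = (3/4)Mv².
Energy conservation: (3/4)Mv₀² + Mgh = (3/4)Mv², so v² = v₀² + 2gh/(1+k).
v = √(1.08² + 2×10×3/1.5) = √41.17 ≈ 6.42 m/s.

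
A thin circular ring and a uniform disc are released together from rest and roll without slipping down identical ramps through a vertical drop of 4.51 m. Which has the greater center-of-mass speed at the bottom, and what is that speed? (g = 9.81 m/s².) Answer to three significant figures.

the uniform disc, at v ≈ 7.68 m/s

For rolling without slipping, Mgh = ½(1+k)Mv² where k = I/(MR²), so v = √(2gh/(1+k)).
Thin circular ring: k = 1, giving v = √(2×9.81×4.51/2) = 6.652 m/s.
Uniform disc: k = 0.5, giving v = √(2×9.81×4.51/1.5) = 7.681 m/s.
The smaller k wins: the uniform disc, at ≈ 7.68 m/s.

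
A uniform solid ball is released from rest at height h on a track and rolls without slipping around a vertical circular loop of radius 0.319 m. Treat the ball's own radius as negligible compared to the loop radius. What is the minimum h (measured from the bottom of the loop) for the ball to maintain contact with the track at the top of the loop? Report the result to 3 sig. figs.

h_min ≈ 0.861 m

The moment of inertia is (2/5)MR², giving k ≡ I/(MR²) = 0.4.
At the top, contact is just lost when gravity alone supplies the centripetal force: Mg = Mv_top²/r, i.e. v_top² = gr.
With ω = v/R, the kinetic energy at speed v is ½(1+k)Mv² = (7/10)Mv².
Energy conservation from release (height h) to the top (height 2r): Mgh = Mg(2r) + (7/10)M·gr.
Thus h_min = 2r + (1+k)r/2 = r(2 + 1.4/2) = 0.319 × 2.7 ≈ 0.861 m.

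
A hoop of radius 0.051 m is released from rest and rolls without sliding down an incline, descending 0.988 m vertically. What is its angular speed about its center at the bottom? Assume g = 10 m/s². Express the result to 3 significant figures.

ω ≈ 61.6 rad/s

The moment of inertia is MR², giving k ≡ I/(MR²) = 1.
Rolling without slipping gives ω = v/R, so the total kinetic energy is ½Mv² + ½Iω² = ½(1+k)Mv² = Mv².
Energy conservation Mgh = ½(1+k)Mv² gives v = √(2gh/(1+k)) = √(2 × 10 × 0.988 / 2) = 3.143 m/s.
Then ω = v/R = 3.143 / 0.051 ≈ 61.6 rad/s.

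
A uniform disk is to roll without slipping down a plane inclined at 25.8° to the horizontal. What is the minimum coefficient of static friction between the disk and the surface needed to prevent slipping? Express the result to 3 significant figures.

The moment of inertia is (1/2)MR², giving k ≡ I/(MR²) = 0.5.
Along the incline Mg sinθ − f = Ma, and torque about the center fR = Iα = kMR²(a/R) gives f = kMa.
These give a = g sinθ/(1+k) and the required friction f = kMg sinθ/(1+k).
With N = Mg cosθ, the no-slip condition f ≤ μN gives μ_min = f/N = k tanθ/(1+k).
μ_min = 0.5 × tan25.8° / 1.5 ≈ 0.161.

μ_min ≈ 0.161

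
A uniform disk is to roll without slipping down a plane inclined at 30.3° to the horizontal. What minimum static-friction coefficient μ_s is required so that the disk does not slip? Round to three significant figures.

Here I = (1/2)MR², so the shape factor k = I/(MR²) = 0.5.
Along the incline Mg sinθ − f = Ma, and torque about the center fR = Iα = kMR²(a/R) gives f = kMa.
These give a = g sinθ/(1+k) and the required friction f = kMg sinθ/(1+k).
With N = Mg cosθ, the no-slip condition f ≤ μN gives μ_min = f/N = k tanθ/(1+k).
μ_min = 0.5 × tan30.3° / 1.5 ≈ 0.195.

μ_min ≈ 0.195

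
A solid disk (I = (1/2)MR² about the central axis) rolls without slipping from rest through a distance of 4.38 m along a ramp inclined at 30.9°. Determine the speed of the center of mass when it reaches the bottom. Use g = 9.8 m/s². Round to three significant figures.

With I = (1/2)MR², the ratio k = I/(MR²) is 0.5.
Rolling without slipping gives ω = v/R, so the total kinetic energy is ½Mv² + ½Iω² = ½(1+k)Mv² = (3/4)Mv².
The vertical drop is h = L sinθ = 4.38 × sin30.9° = 2.249 m.
Setting Mgh = (3/4)Mv² gives v = √(2gh/(1+k)) = √(2·9.8·2.249/1.5) ≈ 5.42 m/s.

v ≈ 5.42 m/s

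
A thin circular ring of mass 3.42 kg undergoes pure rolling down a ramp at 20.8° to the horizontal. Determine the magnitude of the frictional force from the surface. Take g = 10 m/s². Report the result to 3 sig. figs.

For this body I = MR², i.e. k = I/(MR²) = 1.
Along the incline Mg sinθ − f = Ma, and torque about the center fR = Iα = kMR²(a/R) gives f = kMa.
Combining, a = g sinθ/(1+k) and f = kMa = kMg sinθ/(1+k).
f = 1 × 3.42 × 10 × sin20.8° / 2 ≈ 6.07 N.

f ≈ 6.07 N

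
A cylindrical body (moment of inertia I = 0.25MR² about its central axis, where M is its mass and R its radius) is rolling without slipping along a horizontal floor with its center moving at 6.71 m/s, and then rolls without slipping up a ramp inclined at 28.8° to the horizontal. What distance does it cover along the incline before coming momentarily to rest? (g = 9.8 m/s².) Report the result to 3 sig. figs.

With I = 0.25MR², the ratio k = I/(MR²) is 0.25.
Since it rolls without slipping, ω = v/R and KE = ½Mv² + ½Iω² = ½(1+k)Mv² = (5/8)Mv².
Setting this equal to Mgh gives the vertical rise h = (1+k)v₀²/(2g) = 1.25×6.71²/(2×9.8) = 2.871 m.
The distance along the slope is d = h/sinθ = 2.871/sin28.8° ≈ 5.96 m.

d ≈ 5.96 m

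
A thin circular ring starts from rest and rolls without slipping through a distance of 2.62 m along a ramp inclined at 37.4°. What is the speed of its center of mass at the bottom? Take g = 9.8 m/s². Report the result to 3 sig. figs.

Here I = MR², so the shape factor k = I/(MR²) = 1.
Pure rolling means v = ωR; then KE = ½Mv² + ½I(v/R)² = ½(1+k)Mv² = Mv².
The vertical drop is h = L sinθ = 2.62 × sin37.4° = 1.591 m.
Setting Mgh = Mv² gives v = √(2gh/(1+k)) = √(2·9.8·1.591/2) ≈ 3.95 m/s.

v ≈ 3.95 m/s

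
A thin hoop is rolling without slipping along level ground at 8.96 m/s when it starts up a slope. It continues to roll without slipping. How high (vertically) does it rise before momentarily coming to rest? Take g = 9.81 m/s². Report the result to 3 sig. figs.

The moment of inertia is MR², giving k ≡ I/(MR²) = 1.
Rolling without slipping gives ω = v/R, so the total kinetic energy is ½Mv² + ½Iω² = ½(1+k)Mv² = Mv².
All of this converts to potential energy at the highest point: Mv₀² = Mgh.
Thus h = (1+k)v₀²/(2g) = 2 × 8.96² / (2 × 9.81) ≈ 8.18 m.

h ≈ 8.18 m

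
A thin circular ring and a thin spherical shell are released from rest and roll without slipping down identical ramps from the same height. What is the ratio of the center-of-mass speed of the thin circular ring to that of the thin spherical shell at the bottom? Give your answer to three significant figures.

Each satisfies Mgh = ½(1+k)Mv² with k = I/(MR²), so v ∝ 1/√(1+k).
For the thin circular ring k = 1; for the thin spherical shell k = 2/3.
v₁/v₂ = √((1+k₂)/(1+k₁)) = √(1.667/2) ≈ 0.913.

v_ratio ≈ 0.913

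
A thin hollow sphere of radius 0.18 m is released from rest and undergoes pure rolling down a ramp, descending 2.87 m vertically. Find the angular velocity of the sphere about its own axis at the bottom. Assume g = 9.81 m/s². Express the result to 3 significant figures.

ω ≈ 32.3 rad/s

For this body I = (2/3)MR², i.e. k = I/(MR²) = 2/3.
The rolling condition ω = v/R makes the rotational term ½I(v/R)² = ½kMv², so KE_total = ½(1+k)Mv² = (5/6)Mv².
Energy conservation Mgh = ½(1+k)Mv² gives v = √(2gh/(1+k)) = √(2 × 9.81 × 2.87 / 1.667) = 5.813 m/s.
The angular speed follows from ω = v/R = 5.813/0.18 ≈ 32.3 rad/s.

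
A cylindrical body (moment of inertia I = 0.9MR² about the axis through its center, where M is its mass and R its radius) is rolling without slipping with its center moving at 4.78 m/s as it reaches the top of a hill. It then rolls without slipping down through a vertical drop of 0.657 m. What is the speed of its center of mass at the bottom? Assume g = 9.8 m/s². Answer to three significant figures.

v ≈ 5.44 m/s

For this body I = 0.9MR², i.e. k = I/(MR²) = 0.9.
Rolling without slipping gives ω = v/R, so the total kinetic energy is ½Mv² + ½Iω² = ½(1+k)Mv² = (19/20)Mv².
Conserving energy between top and bottom: (19/20)Mv² = (19/20)Mv₀² + Mgh, hence v² = v₀² + 2gh/(1+k).
v = √(4.78² + 2×9.8×0.657/1.9) = √29.63 ≈ 5.44 m/s.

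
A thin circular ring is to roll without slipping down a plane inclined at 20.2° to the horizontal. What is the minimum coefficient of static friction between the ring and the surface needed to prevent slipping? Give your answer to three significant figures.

The moment of inertia is MR², giving k ≡ I/(MR²) = 1.
Along the incline Mg sinθ − f = Ma, and torque about the center fR = Iα = kMR²(a/R) gives f = kMa.
These give a = g sinθ/(1+k) and the required friction f = kMg sinθ/(1+k).
With N = Mg cosθ, the no-slip condition f ≤ μN gives μ_min = f/N = k tanθ/(1+k).
μ_min = 1 × tan20.2° / 2 ≈ 0.184.

μ_min ≈ 0.184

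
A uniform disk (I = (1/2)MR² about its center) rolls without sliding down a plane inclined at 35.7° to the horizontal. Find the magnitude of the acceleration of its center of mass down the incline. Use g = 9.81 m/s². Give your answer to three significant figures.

With I = (1/2)MR², the ratio k = I/(MR²) is 0.5.
Translational: Mg sinθ − f = Ma. Rotational about the CM: fR = Iα = kMRa, so f = kMa.
Eliminating f: Mg sinθ = (1+k)Ma, so a = g sinθ/(1+k) = 9.81 × sin35.7° / 1.5 ≈ 3.82 m/s².

a ≈ 3.82 m/s²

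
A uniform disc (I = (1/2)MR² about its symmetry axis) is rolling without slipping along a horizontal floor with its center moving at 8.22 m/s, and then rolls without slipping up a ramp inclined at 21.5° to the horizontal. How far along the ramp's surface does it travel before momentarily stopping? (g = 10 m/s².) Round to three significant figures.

The moment of inertia is (1/2)MR², giving k ≡ I/(MR²) = 0.5.
Rolling without slipping gives ω = v/R, so the total kinetic energy is ½Mv² + ½Iω² = ½(1+k)Mv² = (3/4)Mv².
Setting this equal to Mgh gives the vertical rise h = (1+k)v₀²/(2g) = 1.5×8.22²/(2×10) = 5.068 m.
Along the incline, d = h/sinθ = 5.068/sin21.5° ≈ 13.8 m.

d ≈ 13.8 m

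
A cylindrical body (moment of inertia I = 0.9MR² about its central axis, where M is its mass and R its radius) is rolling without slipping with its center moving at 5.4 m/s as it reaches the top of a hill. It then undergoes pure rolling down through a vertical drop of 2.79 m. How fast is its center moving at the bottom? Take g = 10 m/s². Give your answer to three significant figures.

The moment of inertia is 0.9MR², giving k ≡ I/(MR²) = 0.9.
Pure rolling means v = ωR; then KE = ½Mv² + ½I(v/R)² = ½(1+k)Mv² = (19/20)Mv².
Conserving energy between top and bottom: (19/20)Mv² = (19/20)Mv₀² + Mgh, hence v² = v₀² + 2gh/(1+k).
v = √(5.4² + 2×10×2.79/1.9) = √58.53 ≈ 7.65 m/s.

v ≈ 7.65 m/s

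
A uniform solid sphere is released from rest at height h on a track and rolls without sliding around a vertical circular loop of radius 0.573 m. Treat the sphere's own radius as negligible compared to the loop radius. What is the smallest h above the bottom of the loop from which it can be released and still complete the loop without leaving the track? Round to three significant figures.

Here I = (2/5)MR², so the shape factor k = I/(MR²) = 0.4.
At the top of the loop, the minimum-contact condition is Mg = Mv_top²/r, so v_top² = gr.
With ω = v/R, the kinetic energy at speed v is ½(1+k)Mv² = (7/10)Mv².
Energy conservation from release (height h) to the top (height 2r): Mgh = Mg(2r) + (7/10)M·gr.
Thus h_min = 2r + (1+k)r/2 = r(2 + 1.4/2) = 0.573 × 2.7 ≈ 1.55 m.

h_min ≈ 1.55 m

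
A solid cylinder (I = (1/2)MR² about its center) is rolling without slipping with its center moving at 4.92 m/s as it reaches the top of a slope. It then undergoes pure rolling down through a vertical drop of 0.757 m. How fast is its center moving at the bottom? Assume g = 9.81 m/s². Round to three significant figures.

For this body I = (1/2)MR², i.e. k = I/(MR²) = 0.5.
Rolling without slipping gives ω = v/R, so the total kinetic energy is ½Mv² + ½Iω² = ½(1+k)Mv² = (3/4)Mv².
Conserving energy between top and bottom: (3/4)Mv² = (3/4)Mv₀² + Mgh, hence v² = v₀² + 2gh/(1+k).
v = √(4.92² + 2×9.81×0.757/1.5) = √34.11 ≈ 5.84 m/s.

v ≈ 5.84 m/s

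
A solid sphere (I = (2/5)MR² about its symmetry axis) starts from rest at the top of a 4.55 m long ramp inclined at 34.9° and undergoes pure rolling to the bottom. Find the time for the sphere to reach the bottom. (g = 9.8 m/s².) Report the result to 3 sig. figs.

Here I = (2/5)MR², so the shape factor k = I/(MR²) = 0.4.
Along the incline Mg sinθ − f = Ma, and torque about the center fR = Iα = kMR²(a/R) gives f = kMa.
Hence a = g sinθ/(1+k) = 9.8×sin34.9°/1.4 = 4.005 m/s².
Starting from rest, L = ½at², so t = √(2L/a) = √(2×4.55/4.005) ≈ 1.51 s.

t ≈ 1.51 s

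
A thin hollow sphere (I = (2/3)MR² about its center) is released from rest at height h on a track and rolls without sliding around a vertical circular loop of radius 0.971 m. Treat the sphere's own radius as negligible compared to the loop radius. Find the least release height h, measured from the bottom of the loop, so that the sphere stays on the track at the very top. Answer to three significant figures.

With I = (2/3)MR², the ratio k = I/(MR²) is 2/3.
At the top of the loop, the minimum-contact condition is Mg = Mv_top²/r, so v_top² = gr.
With ω = v/R, the kinetic energy at speed v is ½(1+k)Mv² = (5/6)Mv².
Energy conservation from release (height h) to the top (height 2r): Mgh = Mg(2r) + (5/6)M·gr.
Thus h_min = 2r + (1+k)r/2 = r(2 + 1.667/2) = 0.971 × 2.833 ≈ 2.75 m.

h_min ≈ 2.75 m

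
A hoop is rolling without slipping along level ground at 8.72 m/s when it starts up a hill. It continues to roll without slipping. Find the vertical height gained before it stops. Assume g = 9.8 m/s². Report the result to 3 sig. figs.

h ≈ 7.76 m

The moment of inertia is MR², giving k ≡ I/(MR²) = 1.
Rolling without slipping gives ω = v/R, so the total kinetic energy is ½Mv² + ½Iω² = ½(1+k)Mv² = Mv².
At the top the kinetic energy is zero, so Mv₀² = Mgh.
Thus h = (1+k)v₀²/(2g) = 2 × 8.72² / (2 × 9.8) ≈ 7.76 m.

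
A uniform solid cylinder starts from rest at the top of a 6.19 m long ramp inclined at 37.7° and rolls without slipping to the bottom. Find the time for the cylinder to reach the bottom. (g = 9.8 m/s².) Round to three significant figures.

With I = (1/2)MR², the ratio k = I/(MR²) is 0.5.
Newton's second law down the slope: Mg sinθ − f = Ma. The torque equation fR = Iα (with α = a/R) gives f = kMa.
Hence a = g sinθ/(1+k) = 9.8×sin37.7°/1.5 = 3.995 m/s².
With constant a from rest, t = √(2L/a) = √(2·6.19/3.995) ≈ 1.76 s.

t ≈ 1.76 s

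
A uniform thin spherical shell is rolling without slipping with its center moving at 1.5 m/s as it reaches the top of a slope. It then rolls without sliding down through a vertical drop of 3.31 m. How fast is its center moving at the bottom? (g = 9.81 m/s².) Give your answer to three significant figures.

Here I = (2/3)MR², so the shape factor k = I/(MR²) = 2/3.
Rolling without slipping gives ω = v/R, so the total kinetic energy is ½Mv² + ½Iω² = ½(1+k)Mv² = (5/6)Mv².
Energy conservation: (5/6)Mv₀² + Mgh = (5/6)Mv², so v² = v₀² + 2gh/(1+k).
v = √(1.5² + 2×9.81×3.31/1.667) = √41.22 ≈ 6.42 m/s.

v ≈ 6.42 m/s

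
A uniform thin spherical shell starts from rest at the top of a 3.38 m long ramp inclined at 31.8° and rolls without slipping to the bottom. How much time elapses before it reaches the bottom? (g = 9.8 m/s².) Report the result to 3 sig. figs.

t ≈ 1.48 s

Here I = (2/3)MR², so the shape factor k = I/(MR²) = 2/3.
Newton's second law down the slope: Mg sinθ − f = Ma. The torque equation fR = Iα (with α = a/R) gives f = kMa.
Hence a = g sinθ/(1+k) = 9.8×sin31.8°/1.667 = 3.099 m/s².
With constant a from rest, t = √(2L/a) = √(2·3.38/3.099) ≈ 1.48 s.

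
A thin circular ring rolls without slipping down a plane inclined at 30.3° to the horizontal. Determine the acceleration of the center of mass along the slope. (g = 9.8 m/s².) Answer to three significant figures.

a ≈ 2.47 m/s²

For this body I = MR², i.e. k = I/(MR²) = 1.
Translational: Mg sinθ − f = Ma. Rotational about the CM: fR = Iα = kMRa, so f = kMa.
Eliminating f: Mg sinθ = (1+k)Ma, so a = g sinθ/(1+k) = 9.8 × sin30.3° / 2 ≈ 2.47 m/s².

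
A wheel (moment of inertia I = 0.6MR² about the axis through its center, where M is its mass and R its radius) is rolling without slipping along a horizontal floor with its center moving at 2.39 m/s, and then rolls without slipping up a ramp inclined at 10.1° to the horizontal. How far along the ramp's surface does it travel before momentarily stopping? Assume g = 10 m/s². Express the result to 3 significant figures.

With I = 0.6MR², the ratio k = I/(MR²) is 0.6.
Since it rolls without slipping, ω = v/R and KE = ½Mv² + ½Iω² = ½(1+k)Mv² = (4/5)Mv².
Setting this equal to Mgh gives the vertical rise h = (1+k)v₀²/(2g) = 1.6×2.39²/(2×10) = 0.457 m.
The distance along the slope is d = h/sinθ = 0.457/sin10.1° ≈ 2.61 m.

d ≈ 2.61 m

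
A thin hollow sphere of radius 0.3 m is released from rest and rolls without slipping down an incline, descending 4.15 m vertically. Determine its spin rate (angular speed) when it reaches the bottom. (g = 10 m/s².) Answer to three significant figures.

The moment of inertia is (2/3)MR², giving k ≡ I/(MR²) = 2/3.
Since it rolls without slipping, ω = v/R and KE = ½Mv² + ½Iω² = ½(1+k)Mv² = (5/6)Mv².
Energy conservation Mgh = ½(1+k)Mv² gives v = √(2gh/(1+k)) = √(2 × 10 × 4.15 / 1.667) = 7.057 m/s.
The angular speed follows from ω = v/R = 7.057/0.3 ≈ 23.5 rad/s.

ω ≈ 23.5 rad/s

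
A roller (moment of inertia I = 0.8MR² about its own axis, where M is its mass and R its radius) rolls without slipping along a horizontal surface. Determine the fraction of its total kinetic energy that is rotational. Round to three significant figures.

fraction ≈ 0.444

Here I = 0.8MR², so the shape factor k = I/(MR²) = 0.8.
With ω = v/R, KE_trans = ½Mv² and KE_rot = ½Iω² = ½kMv², so KE_total = ½(1+k)Mv².
The rotational fraction is therefore k/(1+k) = 0.8/1.8 ≈ 0.444.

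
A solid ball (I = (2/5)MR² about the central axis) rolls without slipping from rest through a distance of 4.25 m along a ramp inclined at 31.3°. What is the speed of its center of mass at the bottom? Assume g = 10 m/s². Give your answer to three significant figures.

v ≈ 5.62 m/s

For this body I = (2/5)MR², i.e. k = I/(MR²) = 0.4.
Rolling without slipping gives ω = v/R, so the total kinetic energy is ½Mv² + ½Iω² = ½(1+k)Mv² = (7/10)Mv².
The vertical drop is h = L sinθ = 4.25 × sin31.3° = 2.208 m.
Setting Mgh = (7/10)Mv² gives v = √(2gh/(1+k)) = √(2·10·2.208/1.4) ≈ 5.62 m/s.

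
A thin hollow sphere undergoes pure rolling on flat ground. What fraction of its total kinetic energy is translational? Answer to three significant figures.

fraction ≈ 0.600

The moment of inertia is (2/3)MR², giving k ≡ I/(MR²) = 2/3.
Since ω = v/R, the translational part is ½Mv² and the rotational part is ½I(v/R)² = ½kMv²; the total is ½(1+k)Mv².
The translational fraction is therefore 1/(1+k) = 1/1.667 ≈ 0.600.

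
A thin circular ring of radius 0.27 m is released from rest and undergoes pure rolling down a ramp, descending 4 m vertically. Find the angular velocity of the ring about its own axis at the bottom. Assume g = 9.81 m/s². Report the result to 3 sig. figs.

ω ≈ 23.2 rad/s

Here I = MR², so the shape factor k = I/(MR²) = 1.
Pure rolling means v = ωR; then KE = ½Mv² + ½I(v/R)² = ½(1+k)Mv² = Mv².
Energy conservation Mgh = ½(1+k)Mv² gives v = √(2gh/(1+k)) = √(2 × 9.81 × 4 / 2) = 6.264 m/s.
The angular speed follows from ω = v/R = 6.264/0.27 ≈ 23.2 rad/s.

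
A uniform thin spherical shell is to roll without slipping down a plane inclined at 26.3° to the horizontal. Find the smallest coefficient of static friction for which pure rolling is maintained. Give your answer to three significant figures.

For this body I = (2/3)MR², i.e. k = I/(MR²) = 2/3.
Newton's second law down the slope: Mg sinθ − f = Ma. The torque equation fR = Iα (with α = a/R) gives f = kMa.
These give a = g sinθ/(1+k) and the required friction f = kMg sinθ/(1+k).
With N = Mg cosθ, the no-slip condition f ≤ μN gives μ_min = f/N = k tanθ/(1+k).
μ_min = (2/3) × tan26.3° / 1.667 ≈ 0.198.

μ_min ≈ 0.198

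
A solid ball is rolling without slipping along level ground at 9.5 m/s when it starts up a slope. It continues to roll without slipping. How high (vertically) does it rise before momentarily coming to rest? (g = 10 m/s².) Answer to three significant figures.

For this body I = (2/5)MR², i.e. k = I/(MR²) = 0.4.
Since it rolls without slipping, ω = v/R and KE = ½Mv² + ½Iω² = ½(1+k)Mv² = (7/10)Mv².
All of this converts to potential energy at the highest point: (7/10)Mv₀² = Mgh.
Thus h = (1+k)v₀²/(2g) = 1.4 × 9.5² / (2 × 10) ≈ 6.32 m.

h ≈ 6.32 m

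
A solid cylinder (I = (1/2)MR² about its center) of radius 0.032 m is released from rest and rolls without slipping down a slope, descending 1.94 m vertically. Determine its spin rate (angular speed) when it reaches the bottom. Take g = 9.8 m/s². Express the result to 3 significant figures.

ω ≈ 157 rad/s

With I = (1/2)MR², the ratio k = I/(MR²) is 0.5.
Pure rolling means v = ωR; then KE = ½Mv² + ½I(v/R)² = ½(1+k)Mv² = (3/4)Mv².
Energy conservation Mgh = ½(1+k)Mv² gives v = √(2gh/(1+k)) = √(2 × 9.8 × 1.94 / 1.5) = 5.035 m/s.
The angular speed follows from ω = v/R = 5.035/0.032 ≈ 157 rad/s.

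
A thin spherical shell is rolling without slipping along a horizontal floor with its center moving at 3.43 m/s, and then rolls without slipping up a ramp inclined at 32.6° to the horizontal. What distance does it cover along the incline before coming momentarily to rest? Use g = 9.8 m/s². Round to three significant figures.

For this body I = (2/3)MR², i.e. k = I/(MR²) = 2/3.
Pure rolling means v = ωR; then KE = ½Mv² + ½I(v/R)² = ½(1+k)Mv² = (5/6)Mv².
Setting this equal to Mgh gives the vertical rise h = (1+k)v₀²/(2g) = 1.667×3.43²/(2×9.8) = 1 m.
Along the incline, d = h/sinθ = 1/sin32.6° ≈ 1.86 m.

d ≈ 1.86 m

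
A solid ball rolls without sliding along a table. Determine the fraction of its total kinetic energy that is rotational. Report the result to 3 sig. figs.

fraction ≈ 0.286

The moment of inertia is (2/5)MR², giving k ≡ I/(MR²) = 0.4.
With ω = v/R, KE_trans = ½Mv² and KE_rot = ½Iω² = ½kMv², so KE_total = ½(1+k)Mv².
The rotational fraction is therefore k/(1+k) = 0.4/1.4 ≈ 0.286.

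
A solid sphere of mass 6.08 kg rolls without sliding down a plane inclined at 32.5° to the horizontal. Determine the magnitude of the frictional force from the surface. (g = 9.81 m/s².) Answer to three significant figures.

Here I = (2/5)MR², so the shape factor k = I/(MR²) = 0.4.
Newton's second law down the slope: Mg sinθ − f = Ma. The torque equation fR = Iα (with α = a/R) gives f = kMa.
Combining, a = g sinθ/(1+k) and f = kMa = kMg sinθ/(1+k).
f = 0.4 × 6.08 × 9.81 × sin32.5° / 1.4 ≈ 9.16 N.

f ≈ 9.16 N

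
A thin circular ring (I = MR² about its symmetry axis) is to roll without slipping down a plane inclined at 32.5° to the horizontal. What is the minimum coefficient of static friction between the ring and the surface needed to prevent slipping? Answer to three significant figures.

μ_min ≈ 0.319

With I = MR², the ratio k = I/(MR²) is 1.
Newton's second law down the slope: Mg sinθ − f = Ma. The torque equation fR = Iα (with α = a/R) gives f = kMa.
These give a = g sinθ/(1+k) and the required friction f = kMg sinθ/(1+k).
With N = Mg cosθ, the no-slip condition f ≤ μN gives μ_min = f/N = k tanθ/(1+k).
μ_min = 1 × tan32.5° / 2 ≈ 0.319.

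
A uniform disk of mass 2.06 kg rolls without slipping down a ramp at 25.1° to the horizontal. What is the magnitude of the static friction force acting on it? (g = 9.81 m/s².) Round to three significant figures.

f ≈ 2.86 N

With I = (1/2)MR², the ratio k = I/(MR²) is 0.5.
Translational: Mg sinθ − f = Ma. Rotational about the CM: fR = Iα = kMRa, so f = kMa.
Combining, a = g sinθ/(1+k) and f = kMa = kMg sinθ/(1+k).
f = 0.5 × 2.06 × 9.81 × sin25.1° / 1.5 ≈ 2.86 N.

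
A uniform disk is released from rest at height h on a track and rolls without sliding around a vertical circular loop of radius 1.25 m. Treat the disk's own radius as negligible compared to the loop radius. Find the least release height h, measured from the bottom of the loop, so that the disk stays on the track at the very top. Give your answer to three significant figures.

With I = (1/2)MR², the ratio k = I/(MR²) is 0.5.
At the top of the loop, the minimum-contact condition is Mg = Mv_top²/r, so v_top² = gr.
With ω = v/R, the kinetic energy at speed v is ½(1+k)Mv² = (3/4)Mv².
Energy conservation from release (height h) to the top (height 2r): Mgh = Mg(2r) + (3/4)M·gr.
Thus h_min = 2r + (1+k)r/2 = r(2 + 1.5/2) = 1.25 × 2.75 ≈ 3.44 m.

h_min ≈ 3.44 m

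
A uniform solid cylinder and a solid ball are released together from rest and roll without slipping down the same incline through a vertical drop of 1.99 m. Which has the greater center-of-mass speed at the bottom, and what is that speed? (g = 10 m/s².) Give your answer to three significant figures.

For rolling without slipping, Mgh = ½(1+k)Mv² where k = I/(MR²), so v = √(2gh/(1+k)).
Uniform solid cylinder: k = 0.5, giving v = √(2×10×1.99/1.5) = 5.151 m/s.
Solid ball: k = 0.4, giving v = √(2×10×1.99/1.4) = 5.332 m/s.
The smaller k wins: the solid ball, at ≈ 5.33 m/s.

the solid ball, at v ≈ 5.33 m/s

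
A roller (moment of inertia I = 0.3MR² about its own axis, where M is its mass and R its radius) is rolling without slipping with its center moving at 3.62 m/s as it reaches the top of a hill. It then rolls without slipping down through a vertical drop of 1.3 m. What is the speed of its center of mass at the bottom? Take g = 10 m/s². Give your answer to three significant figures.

The moment of inertia is 0.3MR², giving k ≡ I/(MR²) = 0.3.
The rolling condition ω = v/R makes the rotational term ½I(v/R)² = ½kMv², so KE_total = ½(1+k)Mv² = (13/20)Mv².
Conserving energy between top and bottom: (13/20)Mv² = (13/20)Mv₀² + Mgh, hence v² = v₀² + 2gh/(1+k).
v = √(3.62² + 2×10×1.3/1.3) = √33.1 ≈ 5.75 m/s.

v ≈ 5.75 m/s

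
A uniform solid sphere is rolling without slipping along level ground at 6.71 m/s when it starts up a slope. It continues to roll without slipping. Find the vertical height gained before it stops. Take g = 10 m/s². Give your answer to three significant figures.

For this body I = (2/5)MR², i.e. k = I/(MR²) = 0.4.
The rolling condition ω = v/R makes the rotational term ½I(v/R)² = ½kMv², so KE_total = ½(1+k)Mv² = (7/10)Mv².
At the top the kinetic energy is zero, so (7/10)Mv₀² = Mgh.
Thus h = (1+k)v₀²/(2g) = 1.4 × 6.71² / (2 × 10) ≈ 3.15 m.

h ≈ 3.15 m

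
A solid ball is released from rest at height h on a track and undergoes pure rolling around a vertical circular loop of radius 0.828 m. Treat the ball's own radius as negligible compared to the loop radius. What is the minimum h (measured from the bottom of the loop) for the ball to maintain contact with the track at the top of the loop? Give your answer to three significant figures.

h_min ≈ 2.24 m

With I = (2/5)MR², the ratio k = I/(MR²) is 0.4.
At the top of the loop, the minimum-contact condition is Mg = Mv_top²/r, so v_top² = gr.
With ω = v/R, the kinetic energy at speed v is ½(1+k)Mv² = (7/10)Mv².
Energy conservation from release (height h) to the top (height 2r): Mgh = Mg(2r) + (7/10)M·gr.
Thus h_min = 2r + (1+k)r/2 = r(2 + 1.4/2) = 0.828 × 2.7 ≈ 2.24 m.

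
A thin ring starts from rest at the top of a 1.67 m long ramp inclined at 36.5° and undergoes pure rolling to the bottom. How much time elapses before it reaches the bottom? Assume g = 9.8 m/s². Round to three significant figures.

t ≈ 1.07 s

For this body I = MR², i.e. k = I/(MR²) = 1.
Newton's second law down the slope: Mg sinθ − f = Ma. The torque equation fR = Iα (with α = a/R) gives f = kMa.
Hence a = g sinθ/(1+k) = 9.8×sin36.5°/2 = 2.915 m/s².
Starting from rest, L = ½at², so t = √(2L/a) = √(2×1.67/2.915) ≈ 1.07 s.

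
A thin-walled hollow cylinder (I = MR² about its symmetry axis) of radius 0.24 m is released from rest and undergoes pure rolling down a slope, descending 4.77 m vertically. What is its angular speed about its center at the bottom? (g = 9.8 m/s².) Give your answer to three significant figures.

With I = MR², the ratio k = I/(MR²) is 1.
Since it rolls without slipping, ω = v/R and KE = ½Mv² + ½Iω² = ½(1+k)Mv² = Mv².
Energy conservation Mgh = ½(1+k)Mv² gives v = √(2gh/(1+k)) = √(2 × 9.8 × 4.77 / 2) = 6.837 m/s.
The angular speed follows from ω = v/R = 6.837/0.24 ≈ 28.5 rad/s.

ω ≈ 28.5 rad/s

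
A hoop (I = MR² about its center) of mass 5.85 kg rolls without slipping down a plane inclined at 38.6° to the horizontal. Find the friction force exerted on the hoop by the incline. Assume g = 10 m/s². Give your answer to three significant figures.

With I = MR², the ratio k = I/(MR²) is 1.
Newton's second law down the slope: Mg sinθ − f = Ma. The torque equation fR = Iα (with α = a/R) gives f = kMa.
Combining, a = g sinθ/(1+k) and f = kMa = kMg sinθ/(1+k).
f = 1 × 5.85 × 10 × sin38.6° / 2 ≈ 18.2 N.

f ≈ 18.2 N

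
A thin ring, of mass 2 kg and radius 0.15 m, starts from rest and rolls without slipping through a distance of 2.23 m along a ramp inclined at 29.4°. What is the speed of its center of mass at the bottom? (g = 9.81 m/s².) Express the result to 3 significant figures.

For this body I = MR², i.e. k = I/(MR²) = 1.
Since it rolls without slipping, ω = v/R and KE = ½Mv² + ½Iω² = ½(1+k)Mv² = Mv².
The vertical drop is h = L sinθ = 2.23 × sin29.4° = 1.095 m.
Energy conservation: Mgh = Mv², so v = √(2gh/(1+k)) = √(2 × 9.81 × 1.095 / 2) ≈ 3.28 m/s.

v ≈ 3.28 m/s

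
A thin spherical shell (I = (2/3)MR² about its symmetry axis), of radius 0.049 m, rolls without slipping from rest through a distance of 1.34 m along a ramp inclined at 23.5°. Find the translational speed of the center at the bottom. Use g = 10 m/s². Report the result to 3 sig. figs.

Here I = (2/3)MR², so the shape factor k = I/(MR²) = 2/3.
Since it rolls without slipping, ω = v/R and KE = ½Mv² + ½Iω² = ½(1+k)Mv² = (5/6)Mv².
The vertical drop is h = L sinθ = 1.34 × sin23.5° = 0.5343 m.
Setting Mgh = (5/6)Mv² gives v = √(2gh/(1+k)) = √(2·10·0.5343/1.667) ≈ 2.53 m/s.

v ≈ 2.53 m/s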